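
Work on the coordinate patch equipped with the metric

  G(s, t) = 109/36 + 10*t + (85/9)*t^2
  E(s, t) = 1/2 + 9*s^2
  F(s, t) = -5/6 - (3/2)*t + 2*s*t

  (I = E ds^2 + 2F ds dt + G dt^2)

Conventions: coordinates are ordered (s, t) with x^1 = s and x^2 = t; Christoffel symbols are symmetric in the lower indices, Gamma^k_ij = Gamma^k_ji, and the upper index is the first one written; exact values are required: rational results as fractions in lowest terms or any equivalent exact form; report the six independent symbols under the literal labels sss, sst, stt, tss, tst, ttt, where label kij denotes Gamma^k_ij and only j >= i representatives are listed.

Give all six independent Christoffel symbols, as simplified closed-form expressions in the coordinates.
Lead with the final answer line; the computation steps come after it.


Answer: Gamma_sss = (5832*s*t^2 + 6480*s*t + 1962*s + 216*t^2 + 120*t)/(5832*s^2*t^2 + 6480*s^2*t + 1962*s^2 + 432*s*t^2 + 240*s*t + 178*t^2 + 180*t + 59), Gamma_sst = 0, Gamma_stt = (2160*s*t + 1308*s + 80*t - 81)/(17496*s^2*t^2 + 19440*s^2*t + 5886*s^2 + 1296*s*t^2 + 720*s*t + 534*t^2 + 540*t + 177), Gamma_tss = (972*s*t + 540*s + 72*t)/(5832*s^2*t^2 + 6480*s^2*t + 1962*s^2 + 432*s*t^2 + 240*s*t + 178*t^2 + 180*t + 59), Gamma_tst = 0, Gamma_ttt = (5832*s^2*t + 3240*s^2 + 432*s*t + 120*s + 178*t + 90)/(5832*s^2*t^2 + 6480*s^2*t + 1962*s^2 + 432*s*t^2 + 240*s*t + 178*t^2 + 180*t + 59)

E = 1/2 + 9*s^2; F = -5/6 - (3/2)*t + 2*s*t; G = 109/36 + 10*t + (85/9)*t^2
Gamma^k_ij = (1/2) g^{kl} (d_i g_jl + d_j g_il - d_l g_ij), with g^inv = (1/(EG-F^2)) [[G, -F], [-F, E]]
first partials: E_s = 18*s, E_t = 0, F_s = 2*t, F_t = -3/2 + 2*s, G_s = 0, G_t = 10 + (170/9)*t
D = EG - F^2 = 59/72 + (5/2)*t + (89/36)*t^2 + (10/3)*s*t + (109/4)*s^2 + 6*s*t^2 + 90*s^2*t + 81*s^2*t^2
expanded: Gamma^s_ss = (G E_s - 2F F_s + F E_t)/(2D), Gamma^s_st = (G E_t - F G_s)/(2D), Gamma^s_tt = (2G F_t - G G_s - F G_t)/(2D), Gamma^t_ss = (2E F_s - E E_t - F E_s)/(2D), Gamma^t_st = (E G_s - F E_t)/(2D), Gamma^t_tt = (E G_t - 2F F_t + F G_s)/(2D); substitute and cancel common factors


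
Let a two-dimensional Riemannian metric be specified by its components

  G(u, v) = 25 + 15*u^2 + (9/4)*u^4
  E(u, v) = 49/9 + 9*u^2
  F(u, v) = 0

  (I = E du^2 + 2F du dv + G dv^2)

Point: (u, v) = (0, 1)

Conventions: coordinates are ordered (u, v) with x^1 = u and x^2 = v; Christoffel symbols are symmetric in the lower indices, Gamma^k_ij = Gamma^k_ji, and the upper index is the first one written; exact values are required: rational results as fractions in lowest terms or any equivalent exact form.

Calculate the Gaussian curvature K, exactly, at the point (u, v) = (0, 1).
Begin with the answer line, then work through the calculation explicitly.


Answer: K = -27/245

E = 49/9, F = 0, G = 25, EG - F^2 = 1225/9 at the point
E_u = 0, E_v = 0, F_u = 0, F_v = 0, G_u = 0, G_v = 0
E_vv = 0, F_uv = 0, G_uu = 30
Compute both Brioschi determinants and normalise by (EG - F^2)^2.
M1 = [[-E_vv/2 + F_uv - G_uu/2, E_u/2, F_u - E_v/2], [F_v - G_u/2, E, F], [G_v/2, F, G]] = [[-15, 0, 0], [0, 49/9, 0], [0, 0, 25]]; det M1 = -6125/3
M2 = [[0, E_v/2, G_u/2], [E_v/2, E, F], [G_u/2, F, G]] = [[0, 0, 0], [0, 49/9, 0], [0, 0, 25]]; det M2 = 0
det M1 - det M2 = -6125/3; K = -6125/3 / (1225/9)^2 = -27/245


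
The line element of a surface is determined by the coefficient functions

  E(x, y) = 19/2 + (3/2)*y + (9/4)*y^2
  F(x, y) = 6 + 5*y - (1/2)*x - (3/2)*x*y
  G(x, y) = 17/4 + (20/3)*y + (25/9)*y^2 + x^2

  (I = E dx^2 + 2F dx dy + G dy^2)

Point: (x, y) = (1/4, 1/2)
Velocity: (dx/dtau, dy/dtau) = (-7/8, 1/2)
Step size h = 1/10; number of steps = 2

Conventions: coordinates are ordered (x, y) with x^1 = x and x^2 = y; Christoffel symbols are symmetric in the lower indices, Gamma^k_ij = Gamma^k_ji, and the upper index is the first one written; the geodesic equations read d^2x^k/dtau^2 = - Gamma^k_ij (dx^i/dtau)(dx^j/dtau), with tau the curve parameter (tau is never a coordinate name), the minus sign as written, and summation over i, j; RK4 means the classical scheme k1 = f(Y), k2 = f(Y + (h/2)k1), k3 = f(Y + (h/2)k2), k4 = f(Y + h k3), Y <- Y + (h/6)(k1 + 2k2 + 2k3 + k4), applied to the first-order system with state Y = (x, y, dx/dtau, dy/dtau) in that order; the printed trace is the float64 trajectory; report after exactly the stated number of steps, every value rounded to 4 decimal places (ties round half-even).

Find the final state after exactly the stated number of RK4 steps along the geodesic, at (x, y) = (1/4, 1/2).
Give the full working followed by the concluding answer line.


f(Y) = (dx/dtau, dy/dtau, -Gamma^x_ij Y'^i Y'^j, -Gamma^y_ij Y'^i Y'^j) with the Gammas evaluated at the stage position; h = 0.100000; intermediate values shown to 6 dp
step 0: x = 0.2500, y = 0.5000, dx/dtau = -0.8750, dy/dtau = 0.5000
step 1:
  k1: at (x, y) = (0.250000, 0.500000), (dx/dtau, dy/dtau) = (-0.875000, 0.500000); Gamma_xxx = 1.105506, Gamma_xxy = 0.587240, Gamma_xyy = -0.093954, Gamma_yxx = -1.459943, Gamma_yxy = -0.546508, Gamma_yyy = 0.658428; k1 = (-0.875000, 0.500000, -0.309079, 0.474967)
  k2: at (x, y) = (0.206250, 0.525000), (dx/dtau, dy/dtau) = (-0.890454, 0.523748); Gamma_xxx = 1.146488, Gamma_xxy = 0.630780, Gamma_xyy = -0.071485, Gamma_yxx = -1.495971, Gamma_yxy = -0.592034, Gamma_yyy = 0.629720; k2 = (-0.890454, 0.523748, -0.301092, 0.461209)
  k3: at (x, y) = (0.205477, 0.526187), (dx/dtau, dy/dtau) = (-0.890055, 0.523060); Gamma_xxx = 1.146523, Gamma_xxy = 0.631533, Gamma_xyy = -0.071030, Gamma_yxx = -1.495471, Gamma_yxy = -0.592578, Gamma_yyy = 0.628902; k3 = (-0.890055, 0.523060, -0.300816, 0.460893)
  k4: at (x, y) = (0.160995, 0.552306), (dx/dtau, dy/dtau) = (-0.905082, 0.546089); Gamma_xxx = 1.186482, Gamma_xxy = 0.675832, Gamma_xyy = -0.046952, Gamma_yxx = -1.528942, Gamma_yxy = -0.637773, Gamma_yyy = 0.598372; k4 = (-0.905082, 0.546089, -0.289865, 0.443579)
  Y <- Y + (h/6)(k1 + 2k2 + 2k3 + k4): x = 0.1610, y = 0.5523, dx/dtau = -0.9050, dy/dtau = 0.5460
step 2:
  k1: at (x, y) = (0.160982, 0.552328), (dx/dtau, dy/dtau) = (-0.905046, 0.546046); Gamma_xxx = 1.186478, Gamma_xxy = 0.675843, Gamma_xyy = -0.046944, Gamma_yxx = -1.528927, Gamma_yxy = -0.637779, Gamma_yyy = 0.598358; k1 = (-0.905046, 0.546046, -0.289859, 0.443570)
  k2: at (x, y) = (0.115729, 0.579631), (dx/dtau, dy/dtau) = (-0.919539, 0.568224); Gamma_xxx = 1.225094, Gamma_xxy = 0.720658, Gamma_xyy = -0.021336, Gamma_yxx = -1.559514, Gamma_yxy = -0.682340, Gamma_yyy = 0.566159; k2 = (-0.919539, 0.568224, -0.275898, 0.422798)
  k3: at (x, y) = (0.115005, 0.580740), (dx/dtau, dy/dtau) = (-0.918841, 0.567186); Gamma_xxx = 1.224937, Gamma_xxy = 0.721229, Gamma_xyy = -0.020924, Gamma_yxx = -1.558822, Gamma_yxy = -0.682662, Gamma_yyy = 0.565443; k3 = (-0.918841, 0.567186, -0.275702, 0.422618)
  k4: at (x, y) = (0.069098, 0.609047), (dx/dtau, dy/dtau) = (-0.932616, 0.588308); Gamma_xxx = 1.261736, Gamma_xxy = 0.766038, Gamma_xyy = 0.005998, Gamma_yxx = -1.586157, Gamma_yxy = -0.726028, Gamma_yyy = 0.531965; k4 = (-0.932616, 0.588308, -0.258903, 0.398788)
  Y <- Y + (h/6)(k1 + 2k2 + 2k3 + k4): x = 0.0691, y = 0.6091, dx/dtau = -0.9326, dy/dtau = 0.5883

Answer: x = 0.0691, y = 0.6091, dx/dtau = -0.9326, dy/dtau = 0.5883


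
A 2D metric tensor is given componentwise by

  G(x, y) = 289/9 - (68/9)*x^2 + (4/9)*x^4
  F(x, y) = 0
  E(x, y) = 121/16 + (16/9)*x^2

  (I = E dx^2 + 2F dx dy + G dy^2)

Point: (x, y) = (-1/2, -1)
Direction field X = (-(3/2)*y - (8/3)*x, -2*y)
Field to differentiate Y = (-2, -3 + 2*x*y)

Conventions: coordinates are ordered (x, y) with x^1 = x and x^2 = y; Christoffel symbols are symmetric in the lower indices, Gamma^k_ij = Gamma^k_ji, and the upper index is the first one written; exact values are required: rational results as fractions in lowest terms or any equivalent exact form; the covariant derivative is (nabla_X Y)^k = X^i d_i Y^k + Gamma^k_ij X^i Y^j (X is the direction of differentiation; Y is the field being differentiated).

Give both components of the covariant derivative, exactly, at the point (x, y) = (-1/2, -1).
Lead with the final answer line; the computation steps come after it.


Answer: (nabla_X Y)^x = 8512/3459, (nabla_X Y)^y = -875/99

E = 1153/144, F = 0, G = 121/4 at the point
E_x = -16/9, E_y = 0, F_x = 0, F_y = 0, G_x = 22/3, G_y = 0
EG - F^2 = 139513/576;  g^inv = (576/139513) * [[121/4, 0], [0, 1153/144]]
first-kind symbols [ij,l] = (1/2)(d_i g_jl + d_j g_il - d_l g_ij): [xx,x] = E_x/2 = -8/9, [xx,y] = F_x - E_y/2 = 0, [xy,x] = E_y/2 = 0, [xy,y] = G_x/2 = 11/3, [yy,x] = F_y - G_x/2 = -11/3, [yy,y] = G_y/2 = 0
Gamma^x_ij = (G*[ij,x] - F*[ij,y])/(EG - F^2), Gamma^y_ij = (E*[ij,y] - F*[ij,x])/(EG - F^2)
Gamma_xxx = -128/1153, Gamma_xxy = 0, Gamma_xyy = -528/1153, Gamma_yxx = 0, Gamma_yxy = 4/33, Gamma_yyy = 0
X = (17/6, 2), Y = (-2, -2) at the point


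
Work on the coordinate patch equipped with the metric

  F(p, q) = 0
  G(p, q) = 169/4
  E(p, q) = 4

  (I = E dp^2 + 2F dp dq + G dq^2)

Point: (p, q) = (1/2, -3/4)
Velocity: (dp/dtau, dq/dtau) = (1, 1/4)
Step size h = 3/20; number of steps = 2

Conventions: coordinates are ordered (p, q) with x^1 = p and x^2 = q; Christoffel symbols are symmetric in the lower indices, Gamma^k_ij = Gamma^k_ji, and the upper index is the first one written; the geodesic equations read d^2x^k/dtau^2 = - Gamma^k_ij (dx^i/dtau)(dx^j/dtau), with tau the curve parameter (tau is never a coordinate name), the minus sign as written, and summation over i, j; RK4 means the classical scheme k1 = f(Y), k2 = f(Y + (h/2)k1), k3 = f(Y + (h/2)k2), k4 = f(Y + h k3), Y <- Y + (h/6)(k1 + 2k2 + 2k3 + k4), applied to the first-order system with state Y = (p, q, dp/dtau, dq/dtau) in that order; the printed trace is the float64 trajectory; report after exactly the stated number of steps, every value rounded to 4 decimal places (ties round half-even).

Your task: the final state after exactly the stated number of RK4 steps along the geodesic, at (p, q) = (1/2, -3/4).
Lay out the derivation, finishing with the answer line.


f(Y) = (dp/dtau, dq/dtau, -Gamma^p_ij Y'^i Y'^j, -Gamma^q_ij Y'^i Y'^j) with the Gammas evaluated at the stage position; h = 0.150000; intermediate values shown to 6 dp
step 0: p = 0.5000, q = -0.7500, dp/dtau = 1.0000, dq/dtau = 0.2500
step 1:
  k1: at (p, q) = (0.500000, -0.750000), (dp/dtau, dq/dtau) = (1.000000, 0.250000); Gamma_ppp = 0.000000, Gamma_ppq = 0.000000, Gamma_pqq = 0.000000, Gamma_qpp = 0.000000, Gamma_qpq = 0.000000, Gamma_qqq = 0.000000; k1 = (1.000000, 0.250000, 0.000000, 0.000000)
  k2: at (p, q) = (0.575000, -0.731250), (dp/dtau, dq/dtau) = (1.000000, 0.250000); Gamma_ppp = 0.000000, Gamma_ppq = 0.000000, Gamma_pqq = 0.000000, Gamma_qpp = 0.000000, Gamma_qpq = 0.000000, Gamma_qqq = 0.000000; k2 = (1.000000, 0.250000, 0.000000, 0.000000)
  k3: at (p, q) = (0.575000, -0.731250), (dp/dtau, dq/dtau) = (1.000000, 0.250000); Gamma_ppp = 0.000000, Gamma_ppq = 0.000000, Gamma_pqq = 0.000000, Gamma_qpp = 0.000000, Gamma_qpq = 0.000000, Gamma_qqq = 0.000000; k3 = (1.000000, 0.250000, 0.000000, 0.000000)
  k4: at (p, q) = (0.650000, -0.712500), (dp/dtau, dq/dtau) = (1.000000, 0.250000); Gamma_ppp = 0.000000, Gamma_ppq = 0.000000, Gamma_pqq = 0.000000, Gamma_qpp = 0.000000, Gamma_qpq = 0.000000, Gamma_qqq = 0.000000; k4 = (1.000000, 0.250000, 0.000000, 0.000000)
  Y <- Y + (h/6)(k1 + 2k2 + 2k3 + k4): p = 0.6500, q = -0.7125, dp/dtau = 1.0000, dq/dtau = 0.2500
step 2:
  k1: at (p, q) = (0.650000, -0.712500), (dp/dtau, dq/dtau) = (1.000000, 0.250000); Gamma_ppp = 0.000000, Gamma_ppq = 0.000000, Gamma_pqq = 0.000000, Gamma_qpp = 0.000000, Gamma_qpq = 0.000000, Gamma_qqq = 0.000000; k1 = (1.000000, 0.250000, 0.000000, 0.000000)
  k2: at (p, q) = (0.725000, -0.693750), (dp/dtau, dq/dtau) = (1.000000, 0.250000); Gamma_ppp = 0.000000, Gamma_ppq = 0.000000, Gamma_pqq = 0.000000, Gamma_qpp = 0.000000, Gamma_qpq = 0.000000, Gamma_qqq = 0.000000; k2 = (1.000000, 0.250000, 0.000000, 0.000000)
  k3: at (p, q) = (0.725000, -0.693750), (dp/dtau, dq/dtau) = (1.000000, 0.250000); Gamma_ppp = 0.000000, Gamma_ppq = 0.000000, Gamma_pqq = 0.000000, Gamma_qpp = 0.000000, Gamma_qpq = 0.000000, Gamma_qqq = 0.000000; k3 = (1.000000, 0.250000, 0.000000, 0.000000)
  k4: at (p, q) = (0.800000, -0.675000), (dp/dtau, dq/dtau) = (1.000000, 0.250000); Gamma_ppp = 0.000000, Gamma_ppq = 0.000000, Gamma_pqq = 0.000000, Gamma_qpp = 0.000000, Gamma_qpq = 0.000000, Gamma_qqq = 0.000000; k4 = (1.000000, 0.250000, 0.000000, 0.000000)
  Y <- Y + (h/6)(k1 + 2k2 + 2k3 + k4): p = 0.8000, q = -0.6750, dp/dtau = 1.0000, dq/dtau = 0.2500

Answer: p = 0.8000, q = -0.6750, dp/dtau = 1.0000, dq/dtau = 0.2500


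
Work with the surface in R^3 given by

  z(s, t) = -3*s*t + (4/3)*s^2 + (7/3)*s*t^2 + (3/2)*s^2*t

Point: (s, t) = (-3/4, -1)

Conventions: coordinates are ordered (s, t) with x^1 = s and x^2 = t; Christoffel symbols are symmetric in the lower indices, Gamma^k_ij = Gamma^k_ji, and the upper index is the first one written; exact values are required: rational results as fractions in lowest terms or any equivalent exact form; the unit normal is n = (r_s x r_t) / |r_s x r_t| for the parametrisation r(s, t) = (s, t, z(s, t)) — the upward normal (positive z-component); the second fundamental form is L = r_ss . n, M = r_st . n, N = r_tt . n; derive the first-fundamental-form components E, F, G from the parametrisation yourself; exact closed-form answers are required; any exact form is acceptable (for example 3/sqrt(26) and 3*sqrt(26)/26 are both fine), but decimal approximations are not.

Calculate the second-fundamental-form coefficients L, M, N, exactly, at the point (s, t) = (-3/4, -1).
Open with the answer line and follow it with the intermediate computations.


Answer: L = -32*sqrt(697201)/697201, M = -952*sqrt(697201)/697201, N = -336*sqrt(697201)/697201

z_s = 67/12, z_t = 211/32, z_ss = -1/3, z_st = -119/12, z_tt = -7/2
E = 4633/144, F = 14137/384, G = 45545/1024; answer radicand W^2 = 697201/9216
unnormalised second-form numerators: l = -1/3, m = -119/12, n = -7/2; L = l/sqrt(697201/9216), and similarly M = m/sqrt(W^2), N = n/sqrt(W^2)


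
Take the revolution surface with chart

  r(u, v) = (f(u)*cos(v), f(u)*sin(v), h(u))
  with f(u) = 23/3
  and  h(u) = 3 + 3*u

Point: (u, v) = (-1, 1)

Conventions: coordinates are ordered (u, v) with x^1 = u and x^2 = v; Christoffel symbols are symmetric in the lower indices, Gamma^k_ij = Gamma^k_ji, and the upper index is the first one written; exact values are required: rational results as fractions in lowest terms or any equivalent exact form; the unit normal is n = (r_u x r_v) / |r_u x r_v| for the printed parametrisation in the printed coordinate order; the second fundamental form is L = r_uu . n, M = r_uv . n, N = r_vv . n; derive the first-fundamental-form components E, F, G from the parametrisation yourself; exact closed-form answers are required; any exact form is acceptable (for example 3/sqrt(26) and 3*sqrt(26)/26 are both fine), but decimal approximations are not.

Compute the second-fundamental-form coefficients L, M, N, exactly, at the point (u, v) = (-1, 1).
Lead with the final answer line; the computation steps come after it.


Answer: L = 0, M = 0, N = 23/3

f = 23/3, f' = 0, f'' = 0, h' = 3, h'' = 0
E = 9, F = 0, G = 529/9; answer radicand W^2 = 9
unnormalised second-form numerators: l = 0, m = 0, n = 23; L = l/sqrt(9), and similarly M = m/sqrt(W^2), N = n/sqrt(W^2)


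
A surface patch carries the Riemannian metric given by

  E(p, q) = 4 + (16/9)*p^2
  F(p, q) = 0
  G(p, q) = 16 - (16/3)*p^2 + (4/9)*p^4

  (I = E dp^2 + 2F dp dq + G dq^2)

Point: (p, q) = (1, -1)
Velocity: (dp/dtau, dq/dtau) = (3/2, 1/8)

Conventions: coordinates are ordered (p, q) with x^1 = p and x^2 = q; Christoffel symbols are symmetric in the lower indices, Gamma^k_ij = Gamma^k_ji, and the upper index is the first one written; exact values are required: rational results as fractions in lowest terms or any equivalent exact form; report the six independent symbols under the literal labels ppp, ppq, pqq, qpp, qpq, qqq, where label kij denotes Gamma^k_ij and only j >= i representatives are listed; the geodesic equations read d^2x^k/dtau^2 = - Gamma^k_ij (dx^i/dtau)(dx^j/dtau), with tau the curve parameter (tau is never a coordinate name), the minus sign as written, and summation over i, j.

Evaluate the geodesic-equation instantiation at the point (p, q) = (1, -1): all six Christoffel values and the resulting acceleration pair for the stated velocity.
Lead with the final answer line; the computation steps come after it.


Answer: Gamma_ppp = 4/13, Gamma_ppq = 0, Gamma_pqq = 10/13, Gamma_qpp = 0, Gamma_qpq = -2/5, Gamma_qqq = 0; accelerations (d^2p/dtau^2, d^2q/dtau^2) = (-293/416, 3/20)

E = 52/9, F = 0, G = 100/9 at the point
E_p = 32/9, E_q = 0, F_p = 0, F_q = 0, G_p = -80/9, G_q = 0
EG - F^2 = 5200/81;  g^inv = (81/5200) * [[100/9, 0], [0, 52/9]]
first-kind symbols [ij,l] = (1/2)(d_i g_jl + d_j g_il - d_l g_ij): [pp,p] = E_p/2 = 16/9, [pp,q] = F_p - E_q/2 = 0, [pq,p] = E_q/2 = 0, [pq,q] = G_p/2 = -40/9, [qq,p] = F_q - G_p/2 = 40/9, [qq,q] = G_q/2 = 0
Gamma^p_ij = (G*[ij,p] - F*[ij,q])/(EG - F^2), Gamma^q_ij = (E*[ij,q] - F*[ij,p])/(EG - F^2)
Gamma_ppp = 4/13, Gamma_ppq = 0, Gamma_pqq = 10/13, Gamma_qpp = 0, Gamma_qpq = -2/5, Gamma_qqq = 0
d^2p/dtau^2 = -(Gamma_ppp*(3/2)^2 + 2*Gamma_ppq*(3/2)*(1/8) + Gamma_pqq*(1/8)^2) = -293/416
d^2q/dtau^2 = -(Gamma_qpp*(3/2)^2 + 2*Gamma_qpq*(3/2)*(1/8) + Gamma_qqq*(1/8)^2) = 3/20


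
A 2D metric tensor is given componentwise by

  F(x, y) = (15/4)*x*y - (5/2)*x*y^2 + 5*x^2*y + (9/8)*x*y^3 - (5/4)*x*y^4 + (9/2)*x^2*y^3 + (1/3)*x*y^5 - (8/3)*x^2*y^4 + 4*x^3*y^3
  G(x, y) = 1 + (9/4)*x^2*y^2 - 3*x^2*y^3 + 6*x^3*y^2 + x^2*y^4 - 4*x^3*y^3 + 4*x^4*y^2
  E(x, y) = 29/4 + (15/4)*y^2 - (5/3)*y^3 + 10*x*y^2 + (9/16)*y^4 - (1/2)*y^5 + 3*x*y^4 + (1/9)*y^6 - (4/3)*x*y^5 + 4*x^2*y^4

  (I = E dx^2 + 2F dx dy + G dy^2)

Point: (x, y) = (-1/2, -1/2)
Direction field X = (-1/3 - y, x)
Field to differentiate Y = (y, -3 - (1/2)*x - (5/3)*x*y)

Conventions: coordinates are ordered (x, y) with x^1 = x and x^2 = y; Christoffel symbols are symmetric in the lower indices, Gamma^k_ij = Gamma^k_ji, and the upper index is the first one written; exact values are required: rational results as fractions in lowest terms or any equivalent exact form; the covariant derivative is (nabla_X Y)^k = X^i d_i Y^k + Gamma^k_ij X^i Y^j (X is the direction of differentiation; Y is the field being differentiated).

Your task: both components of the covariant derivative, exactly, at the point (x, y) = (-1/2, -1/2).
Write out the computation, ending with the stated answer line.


E = 16465/2304, F = 119/192, G = 17/16 at the point
E_x = 119/48, E_y = 0, F_x = 1/8, F_y = -119/64, G_x = 0, G_y = -3/8
EG - F^2 = 16609/2304;  g^inv = (2304/16609) * [[17/16, -119/192], [-119/192, 16465/2304]]
first-kind symbols [ij,l] = (1/2)(d_i g_jl + d_j g_il - d_l g_ij): [xx,x] = E_x/2 = 119/96, [xx,y] = F_x - E_y/2 = 1/8, [xy,x] = E_y/2 = 0, [xy,y] = G_x/2 = 0, [yy,x] = F_y - G_x/2 = -119/64, [yy,y] = G_y/2 = -3/16
Gamma^x_ij = (G*[ij,x] - F*[ij,y])/(EG - F^2), Gamma^y_ij = (E*[ij,y] - F*[ij,x])/(EG - F^2)
Gamma_xxx = 168/977, Gamma_xxy = 0, Gamma_xyy = -252/977, Gamma_yxx = 288/16609, Gamma_yxy = 0, Gamma_yyy = -432/16609
X = (1/6, -1/2), Y = (-1/2, -19/6) at the point

Answer: (nabla_X Y)^x = -1803/1954, (nabla_X Y)^y = -241405/597924


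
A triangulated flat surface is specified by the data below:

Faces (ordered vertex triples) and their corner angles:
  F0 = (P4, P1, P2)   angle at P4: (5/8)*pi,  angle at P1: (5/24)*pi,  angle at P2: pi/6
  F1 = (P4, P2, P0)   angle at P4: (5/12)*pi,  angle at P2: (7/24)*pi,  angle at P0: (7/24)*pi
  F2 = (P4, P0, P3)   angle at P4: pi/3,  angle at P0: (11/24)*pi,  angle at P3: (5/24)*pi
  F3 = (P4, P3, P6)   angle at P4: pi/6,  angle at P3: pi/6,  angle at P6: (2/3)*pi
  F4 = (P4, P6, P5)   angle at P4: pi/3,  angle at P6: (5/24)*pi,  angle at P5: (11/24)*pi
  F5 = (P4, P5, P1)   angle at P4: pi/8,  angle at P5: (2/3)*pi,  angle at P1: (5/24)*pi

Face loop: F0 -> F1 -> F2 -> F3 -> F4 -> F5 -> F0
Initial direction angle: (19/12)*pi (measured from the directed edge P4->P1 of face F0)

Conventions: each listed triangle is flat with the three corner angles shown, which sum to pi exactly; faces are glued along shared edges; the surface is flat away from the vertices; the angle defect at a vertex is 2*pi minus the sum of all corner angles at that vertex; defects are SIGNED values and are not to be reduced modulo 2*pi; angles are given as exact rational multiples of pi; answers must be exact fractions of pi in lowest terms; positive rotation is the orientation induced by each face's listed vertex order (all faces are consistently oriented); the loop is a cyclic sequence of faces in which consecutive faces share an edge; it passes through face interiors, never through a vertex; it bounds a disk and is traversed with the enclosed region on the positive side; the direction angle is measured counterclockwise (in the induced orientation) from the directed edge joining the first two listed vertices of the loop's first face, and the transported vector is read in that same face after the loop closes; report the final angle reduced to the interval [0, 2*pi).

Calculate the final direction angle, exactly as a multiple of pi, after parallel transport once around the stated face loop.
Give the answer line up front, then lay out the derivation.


Answer: final direction angle = (19/12)*pi

enclosed vertex P4: corner angles sum to 2*pi, defect = 2*pi - 2*pi = 0
adding the enclosed defects to the starting angle (mod 2*pi, induced orientation) gives the holonomy
final angle = (19/12)*pi + 0 = (19/12)*pi (mod 2*pi)


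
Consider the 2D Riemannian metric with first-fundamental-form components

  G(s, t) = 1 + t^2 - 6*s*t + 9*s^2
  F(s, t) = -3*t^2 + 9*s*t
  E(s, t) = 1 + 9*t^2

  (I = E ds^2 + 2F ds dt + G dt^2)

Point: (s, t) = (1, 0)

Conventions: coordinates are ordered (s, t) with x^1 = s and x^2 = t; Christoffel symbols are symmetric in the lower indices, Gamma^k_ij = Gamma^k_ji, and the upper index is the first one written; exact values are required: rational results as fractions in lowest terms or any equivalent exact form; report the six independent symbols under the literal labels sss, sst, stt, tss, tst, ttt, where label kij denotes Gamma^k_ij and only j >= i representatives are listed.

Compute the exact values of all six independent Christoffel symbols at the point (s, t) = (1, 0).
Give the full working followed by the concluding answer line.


E = 1, F = 0, G = 10 at the point
E_s = 0, E_t = 0, F_s = 0, F_t = 9, G_s = 18, G_t = -6
EG - F^2 = 10;  g^inv = (1/10) * [[10, 0], [0, 1]]
first-kind symbols [ij,l] = (1/2)(d_i g_jl + d_j g_il - d_l g_ij): [ss,s] = E_s/2 = 0, [ss,t] = F_s - E_t/2 = 0, [st,s] = E_t/2 = 0, [st,t] = G_s/2 = 9, [tt,s] = F_t - G_s/2 = 0, [tt,t] = G_t/2 = -3
Gamma^s_ij = (G*[ij,s] - F*[ij,t])/(EG - F^2), Gamma^t_ij = (E*[ij,t] - F*[ij,s])/(EG - F^2)

Answer: Gamma_sss = 0, Gamma_sst = 0, Gamma_stt = 0, Gamma_tss = 0, Gamma_tst = 9/10, Gamma_ttt = -3/10


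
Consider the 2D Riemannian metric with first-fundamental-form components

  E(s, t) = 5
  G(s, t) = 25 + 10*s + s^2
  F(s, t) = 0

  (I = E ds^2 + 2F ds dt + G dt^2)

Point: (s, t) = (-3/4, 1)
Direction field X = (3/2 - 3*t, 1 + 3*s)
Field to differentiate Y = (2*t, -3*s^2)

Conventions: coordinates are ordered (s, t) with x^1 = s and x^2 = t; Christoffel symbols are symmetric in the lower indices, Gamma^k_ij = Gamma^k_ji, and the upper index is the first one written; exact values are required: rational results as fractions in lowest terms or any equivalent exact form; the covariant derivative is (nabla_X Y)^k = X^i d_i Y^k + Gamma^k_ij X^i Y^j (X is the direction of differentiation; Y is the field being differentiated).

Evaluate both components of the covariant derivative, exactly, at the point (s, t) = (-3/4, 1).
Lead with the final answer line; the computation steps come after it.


Answer: (nabla_X Y)^s = -1099/256, (nabla_X Y)^t = -917/136

E = 5, F = 0, G = 289/16 at the point
E_s = 0, E_t = 0, F_s = 0, F_t = 0, G_s = 17/2, G_t = 0
EG - F^2 = 1445/16;  g^inv = (16/1445) * [[289/16, 0], [0, 5]]
first-kind symbols [ij,l] = (1/2)(d_i g_jl + d_j g_il - d_l g_ij): [ss,s] = E_s/2 = 0, [ss,t] = F_s - E_t/2 = 0, [st,s] = E_t/2 = 0, [st,t] = G_s/2 = 17/4, [tt,s] = F_t - G_s/2 = -17/4, [tt,t] = G_t/2 = 0
Gamma^s_ij = (G*[ij,s] - F*[ij,t])/(EG - F^2), Gamma^t_ij = (E*[ij,t] - F*[ij,s])/(EG - F^2)
Gamma_sss = 0, Gamma_sst = 0, Gamma_stt = -17/20, Gamma_tss = 0, Gamma_tst = 4/17, Gamma_ttt = 0
X = (-3/2, -5/4), Y = (2, -27/16) at the point


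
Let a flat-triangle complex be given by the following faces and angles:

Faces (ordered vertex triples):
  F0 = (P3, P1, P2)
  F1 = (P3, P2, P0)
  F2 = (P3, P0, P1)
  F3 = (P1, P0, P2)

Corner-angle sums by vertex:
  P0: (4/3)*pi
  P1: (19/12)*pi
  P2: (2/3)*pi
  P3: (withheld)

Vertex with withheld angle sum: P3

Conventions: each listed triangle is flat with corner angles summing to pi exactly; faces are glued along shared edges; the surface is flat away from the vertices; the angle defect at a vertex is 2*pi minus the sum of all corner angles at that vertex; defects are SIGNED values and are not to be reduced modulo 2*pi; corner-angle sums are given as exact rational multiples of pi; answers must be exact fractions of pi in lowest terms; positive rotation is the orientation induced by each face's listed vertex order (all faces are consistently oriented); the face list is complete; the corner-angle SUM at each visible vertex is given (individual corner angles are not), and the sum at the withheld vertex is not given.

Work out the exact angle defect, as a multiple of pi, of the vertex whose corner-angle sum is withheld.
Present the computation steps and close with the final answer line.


V = 4, E = 6, F = 4; chi = V - E + F = 2
Gauss-Bonnet: total defect = 2*pi*chi = 4*pi; visible defects sum to (29/12)*pi

Answer: defect(P3) = (19/12)*pi


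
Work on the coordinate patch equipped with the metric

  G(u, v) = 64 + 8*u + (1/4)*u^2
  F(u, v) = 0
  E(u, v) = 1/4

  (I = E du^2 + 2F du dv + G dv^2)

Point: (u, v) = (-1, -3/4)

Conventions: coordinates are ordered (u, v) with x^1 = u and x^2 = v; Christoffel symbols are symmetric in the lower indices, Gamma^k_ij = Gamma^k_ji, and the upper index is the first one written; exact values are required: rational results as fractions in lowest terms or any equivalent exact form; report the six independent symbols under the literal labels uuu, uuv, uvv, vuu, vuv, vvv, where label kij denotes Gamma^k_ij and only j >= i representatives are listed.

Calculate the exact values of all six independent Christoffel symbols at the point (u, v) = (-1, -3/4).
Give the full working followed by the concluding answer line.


E = 1/4, F = 0, G = 225/4 at the point
E_u = 0, E_v = 0, F_u = 0, F_v = 0, G_u = 15/2, G_v = 0
EG - F^2 = 225/16;  g^inv = (16/225) * [[225/4, 0], [0, 1/4]]
first-kind symbols [ij,l] = (1/2)(d_i g_jl + d_j g_il - d_l g_ij): [uu,u] = E_u/2 = 0, [uu,v] = F_u - E_v/2 = 0, [uv,u] = E_v/2 = 0, [uv,v] = G_u/2 = 15/4, [vv,u] = F_v - G_u/2 = -15/4, [vv,v] = G_v/2 = 0
Gamma^u_ij = (G*[ij,u] - F*[ij,v])/(EG - F^2), Gamma^v_ij = (E*[ij,v] - F*[ij,u])/(EG - F^2)

Answer: Gamma_uuu = 0, Gamma_uuv = 0, Gamma_uvv = -15, Gamma_vuu = 0, Gamma_vuv = 1/15, Gamma_vvv = 0


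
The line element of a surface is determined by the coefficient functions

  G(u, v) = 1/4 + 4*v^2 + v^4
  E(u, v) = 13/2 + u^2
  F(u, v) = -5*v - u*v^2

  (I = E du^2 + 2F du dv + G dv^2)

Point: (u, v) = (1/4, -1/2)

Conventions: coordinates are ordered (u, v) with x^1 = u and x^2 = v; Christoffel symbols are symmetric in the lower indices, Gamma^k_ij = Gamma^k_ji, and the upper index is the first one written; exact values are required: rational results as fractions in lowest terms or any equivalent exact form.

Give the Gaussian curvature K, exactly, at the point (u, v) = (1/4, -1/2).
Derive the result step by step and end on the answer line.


E = 105/16, F = 39/16, G = 21/16, EG - F^2 = 171/64 at the point
E_u = 1/2, E_v = 0, F_u = -1/4, F_v = -19/4, G_u = 0, G_v = -9/2
E_vv = 0, F_uv = 1, G_uu = 0
Using the Brioschi determinant formula for K from the metric derivatives:
M1 = [[-E_vv/2 + F_uv - G_uu/2, E_u/2, F_u - E_v/2], [F_v - G_u/2, E, F], [G_v/2, F, G]] = [[1, 1/4, -1/4], [-19/4, 105/16, 39/16], [-9/4, 39/16, 21/16]]; det M1 = 33/16
M2 = [[0, E_v/2, G_u/2], [E_v/2, E, F], [G_u/2, F, G]] = [[0, 0, 0], [0, 105/16, 39/16], [0, 39/16, 21/16]]; det M2 = 0
det M1 - det M2 = 33/16; K = 33/16 / (171/64)^2 = 2816/9747

Answer: K = 2816/9747


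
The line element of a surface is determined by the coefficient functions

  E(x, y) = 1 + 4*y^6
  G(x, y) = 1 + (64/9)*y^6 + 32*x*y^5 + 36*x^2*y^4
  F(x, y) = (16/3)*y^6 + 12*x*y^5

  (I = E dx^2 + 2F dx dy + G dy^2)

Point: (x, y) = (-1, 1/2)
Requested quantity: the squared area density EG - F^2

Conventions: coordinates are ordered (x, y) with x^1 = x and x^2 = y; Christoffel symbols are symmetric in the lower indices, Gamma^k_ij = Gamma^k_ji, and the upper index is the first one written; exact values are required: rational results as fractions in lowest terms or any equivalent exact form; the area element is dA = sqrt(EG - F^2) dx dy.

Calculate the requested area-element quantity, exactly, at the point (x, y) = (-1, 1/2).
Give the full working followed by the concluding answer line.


E = 17/16, F = -7/24, G = 85/36; EG - F^2 = 349/144

Answer: EG - F^2 = 349/144


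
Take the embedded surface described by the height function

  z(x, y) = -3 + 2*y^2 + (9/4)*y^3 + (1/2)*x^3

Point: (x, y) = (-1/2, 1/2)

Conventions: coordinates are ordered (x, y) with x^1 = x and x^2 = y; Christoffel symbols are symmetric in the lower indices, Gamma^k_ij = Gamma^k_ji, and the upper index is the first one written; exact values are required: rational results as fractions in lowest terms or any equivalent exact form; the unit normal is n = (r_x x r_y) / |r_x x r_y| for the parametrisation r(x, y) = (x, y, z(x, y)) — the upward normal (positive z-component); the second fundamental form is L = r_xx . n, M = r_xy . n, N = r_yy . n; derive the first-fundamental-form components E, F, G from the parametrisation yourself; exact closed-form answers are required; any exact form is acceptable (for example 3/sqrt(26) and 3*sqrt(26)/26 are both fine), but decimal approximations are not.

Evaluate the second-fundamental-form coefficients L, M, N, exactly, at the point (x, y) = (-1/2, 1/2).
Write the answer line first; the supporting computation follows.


Answer: L = -24*sqrt(77)/539, M = 0, N = 172*sqrt(77)/539

z_x = 3/8, z_y = 59/16, z_xx = -3/2, z_xy = 0, z_yy = 43/4
E = 73/64, F = 177/128, G = 3737/256; answer radicand W^2 = 3773/256
unnormalised second-form numerators: l = -3/2, m = 0, n = 43/4; L = l/sqrt(3773/256), and similarly M = m/sqrt(W^2), N = n/sqrt(W^2)


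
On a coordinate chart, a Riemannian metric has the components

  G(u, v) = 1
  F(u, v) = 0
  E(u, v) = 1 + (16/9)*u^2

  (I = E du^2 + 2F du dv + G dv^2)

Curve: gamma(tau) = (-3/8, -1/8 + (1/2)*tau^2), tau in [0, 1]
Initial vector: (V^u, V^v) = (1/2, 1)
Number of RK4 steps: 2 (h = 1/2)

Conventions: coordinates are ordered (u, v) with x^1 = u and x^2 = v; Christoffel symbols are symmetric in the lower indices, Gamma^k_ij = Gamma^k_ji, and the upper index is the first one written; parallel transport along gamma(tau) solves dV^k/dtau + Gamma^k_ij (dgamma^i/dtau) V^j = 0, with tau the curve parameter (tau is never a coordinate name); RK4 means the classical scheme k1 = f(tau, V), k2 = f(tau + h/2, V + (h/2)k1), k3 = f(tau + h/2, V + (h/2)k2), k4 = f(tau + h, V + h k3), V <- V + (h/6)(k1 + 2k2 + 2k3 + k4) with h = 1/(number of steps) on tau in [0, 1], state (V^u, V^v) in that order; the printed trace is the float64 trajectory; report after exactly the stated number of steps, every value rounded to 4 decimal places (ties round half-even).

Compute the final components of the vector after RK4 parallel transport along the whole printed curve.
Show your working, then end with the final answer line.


gamma'(tau) = (0, tau); f(tau, V)^k = -Gamma^k_ij(gamma(tau)) gamma'^i(tau) V^j; h = 1/2; intermediate values shown to 6 dp
curve data and Christoffel symbols at the stage parameters:
  tau = 0.000000: gamma = (-0.375000, -0.125000), gamma' = (0.000000, 0.000000); Gamma_uuu = -0.533333, Gamma_uuv = 0.000000, Gamma_uvv = 0.000000, Gamma_vuu = 0.000000, Gamma_vuv = 0.000000, Gamma_vvv = 0.000000
  tau = 0.250000: gamma = (-0.375000, -0.093750), gamma' = (0.000000, 0.250000); Gamma_uuu = -0.533333, Gamma_uuv = 0.000000, Gamma_uvv = 0.000000, Gamma_vuu = 0.000000, Gamma_vuv = 0.000000, Gamma_vvv = 0.000000
  tau = 0.500000: gamma = (-0.375000, 0.000000), gamma' = (0.000000, 0.500000); Gamma_uuu = -0.533333, Gamma_uuv = 0.000000, Gamma_uvv = 0.000000, Gamma_vuu = 0.000000, Gamma_vuv = 0.000000, Gamma_vvv = 0.000000
  tau = 0.750000: gamma = (-0.375000, 0.156250), gamma' = (0.000000, 0.750000); Gamma_uuu = -0.533333, Gamma_uuv = 0.000000, Gamma_uvv = 0.000000, Gamma_vuu = 0.000000, Gamma_vuv = 0.000000, Gamma_vvv = 0.000000
  tau = 1.000000: gamma = (-0.375000, 0.375000), gamma' = (0.000000, 1.000000); Gamma_uuu = -0.533333, Gamma_uuv = 0.000000, Gamma_uvv = 0.000000, Gamma_vuu = 0.000000, Gamma_vuv = 0.000000, Gamma_vvv = 0.000000
step 0: V^u = 0.5000, V^v = 1.0000
step 1: k1 = (0.000000, 0.000000), k2 = (0.000000, 0.000000), k3 = (0.000000, 0.000000), k4 = (0.000000, 0.000000); V <- V + (h/6)(k1 + 2k2 + 2k3 + k4): V^u = 0.5000, V^v = 1.0000
step 2: k1 = (0.000000, 0.000000), k2 = (0.000000, 0.000000), k3 = (0.000000, 0.000000), k4 = (0.000000, 0.000000); V <- V + (h/6)(k1 + 2k2 + 2k3 + k4): V^u = 0.5000, V^v = 1.0000

Answer: V^u = 0.5000, V^v = 1.0000


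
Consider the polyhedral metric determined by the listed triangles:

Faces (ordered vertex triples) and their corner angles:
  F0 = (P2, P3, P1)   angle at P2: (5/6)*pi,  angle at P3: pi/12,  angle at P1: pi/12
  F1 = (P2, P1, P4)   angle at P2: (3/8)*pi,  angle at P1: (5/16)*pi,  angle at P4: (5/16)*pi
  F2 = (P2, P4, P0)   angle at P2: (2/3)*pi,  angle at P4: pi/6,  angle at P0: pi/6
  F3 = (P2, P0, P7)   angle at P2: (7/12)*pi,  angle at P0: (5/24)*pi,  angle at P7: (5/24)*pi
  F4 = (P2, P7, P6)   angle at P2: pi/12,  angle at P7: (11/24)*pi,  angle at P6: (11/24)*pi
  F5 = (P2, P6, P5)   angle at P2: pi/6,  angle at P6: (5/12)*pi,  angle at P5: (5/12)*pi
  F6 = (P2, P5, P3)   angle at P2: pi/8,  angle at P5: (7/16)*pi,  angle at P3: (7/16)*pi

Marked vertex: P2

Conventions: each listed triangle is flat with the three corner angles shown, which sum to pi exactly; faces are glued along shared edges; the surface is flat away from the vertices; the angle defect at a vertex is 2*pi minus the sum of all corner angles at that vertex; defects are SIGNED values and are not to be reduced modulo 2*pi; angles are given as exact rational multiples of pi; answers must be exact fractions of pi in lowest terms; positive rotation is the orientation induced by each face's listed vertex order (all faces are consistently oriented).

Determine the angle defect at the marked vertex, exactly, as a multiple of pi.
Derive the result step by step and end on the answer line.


Sum of corner angles at P2: (17/6)*pi
defect = 2*pi - (17/6)*pi

Answer: defect(P2) = (-5/6)*pi


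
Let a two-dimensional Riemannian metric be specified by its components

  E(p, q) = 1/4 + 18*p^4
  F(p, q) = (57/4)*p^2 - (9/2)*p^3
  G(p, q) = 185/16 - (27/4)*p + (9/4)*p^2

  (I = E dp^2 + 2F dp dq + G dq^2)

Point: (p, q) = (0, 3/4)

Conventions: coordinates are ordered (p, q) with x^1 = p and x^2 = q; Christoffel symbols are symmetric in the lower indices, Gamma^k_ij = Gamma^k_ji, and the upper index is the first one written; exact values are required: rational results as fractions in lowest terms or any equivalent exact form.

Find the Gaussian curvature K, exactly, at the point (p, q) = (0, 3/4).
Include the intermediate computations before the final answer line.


E = 1/4, F = 0, G = 185/16, EG - F^2 = 185/64 at the point
E_p = 0, E_q = 0, F_p = 0, F_q = 0, G_p = -27/4, G_q = 0
E_qq = 0, F_pq = 0, G_pp = 9/2
K follows from Brioschi's formula, (det M1 - det M2)/(EG - F^2)^2.
M1 = [[-E_qq/2 + F_pq - G_pp/2, E_p/2, F_p - E_q/2], [F_q - G_p/2, E, F], [G_q/2, F, G]] = [[-9/4, 0, 0], [27/8, 1/4, 0], [0, 0, 185/16]]; det M1 = -1665/256
M2 = [[0, E_q/2, G_p/2], [E_q/2, E, F], [G_p/2, F, G]] = [[0, 0, -27/8], [0, 1/4, 0], [-27/8, 0, 185/16]]; det M2 = -729/256
det M1 - det M2 = -117/32; K = -117/32 / (185/64)^2 = -14976/34225

Answer: K = -14976/34225


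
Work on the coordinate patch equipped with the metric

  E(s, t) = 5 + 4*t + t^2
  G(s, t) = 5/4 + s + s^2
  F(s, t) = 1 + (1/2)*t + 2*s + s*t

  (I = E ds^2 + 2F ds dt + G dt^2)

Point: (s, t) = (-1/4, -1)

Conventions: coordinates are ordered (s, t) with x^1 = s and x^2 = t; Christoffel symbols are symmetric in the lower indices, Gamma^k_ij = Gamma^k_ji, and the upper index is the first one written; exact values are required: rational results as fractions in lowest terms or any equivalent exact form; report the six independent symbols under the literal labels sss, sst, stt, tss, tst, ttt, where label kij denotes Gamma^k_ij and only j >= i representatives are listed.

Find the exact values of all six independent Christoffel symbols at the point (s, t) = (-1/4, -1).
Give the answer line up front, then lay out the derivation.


Answer: Gamma_sss = 0, Gamma_sst = 16/33, Gamma_stt = 0, Gamma_tss = 0, Gamma_tst = 4/33, Gamma_ttt = 0

E = 2, F = 1/4, G = 17/16 at the point
E_s = 0, E_t = 2, F_s = 1, F_t = 1/4, G_s = 1/2, G_t = 0
EG - F^2 = 33/16;  g^inv = (16/33) * [[17/16, -1/4], [-1/4, 2]]
first-kind symbols [ij,l] = (1/2)(d_i g_jl + d_j g_il - d_l g_ij): [ss,s] = E_s/2 = 0, [ss,t] = F_s - E_t/2 = 0, [st,s] = E_t/2 = 1, [st,t] = G_s/2 = 1/4, [tt,s] = F_t - G_s/2 = 0, [tt,t] = G_t/2 = 0
Gamma^s_ij = (G*[ij,s] - F*[ij,t])/(EG - F^2), Gamma^t_ij = (E*[ij,t] - F*[ij,s])/(EG - F^2)


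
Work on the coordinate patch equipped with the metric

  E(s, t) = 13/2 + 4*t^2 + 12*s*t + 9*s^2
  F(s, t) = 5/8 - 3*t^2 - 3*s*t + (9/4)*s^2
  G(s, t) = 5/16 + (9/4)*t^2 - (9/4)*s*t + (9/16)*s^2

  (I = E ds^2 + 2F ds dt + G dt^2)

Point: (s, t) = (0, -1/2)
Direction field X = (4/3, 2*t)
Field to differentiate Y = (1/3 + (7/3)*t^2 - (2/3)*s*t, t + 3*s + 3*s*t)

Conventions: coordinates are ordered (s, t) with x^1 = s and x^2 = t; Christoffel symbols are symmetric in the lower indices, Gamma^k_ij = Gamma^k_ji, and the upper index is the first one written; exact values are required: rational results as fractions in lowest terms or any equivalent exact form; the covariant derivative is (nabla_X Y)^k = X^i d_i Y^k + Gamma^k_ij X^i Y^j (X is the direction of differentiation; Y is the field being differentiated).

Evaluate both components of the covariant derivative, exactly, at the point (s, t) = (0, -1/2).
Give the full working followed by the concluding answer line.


E = 15/2, F = -1/8, G = 7/8 at the point
E_s = -6, E_t = -4, F_s = 3/2, F_t = 3, G_s = 9/8, G_t = -9/4
EG - F^2 = 419/64;  g^inv = (64/419) * [[7/8, 1/8], [1/8, 15/2]]
first-kind symbols [ij,l] = (1/2)(d_i g_jl + d_j g_il - d_l g_ij): [ss,s] = E_s/2 = -3, [ss,t] = F_s - E_t/2 = 7/2, [st,s] = E_t/2 = -2, [st,t] = G_s/2 = 9/16, [tt,s] = F_t - G_s/2 = 39/16, [tt,t] = G_t/2 = -9/8
Gamma^s_ij = (G*[ij,s] - F*[ij,t])/(EG - F^2), Gamma^t_ij = (E*[ij,t] - F*[ij,s])/(EG - F^2)
Gamma_sss = -140/419, Gamma_sst = -215/838, Gamma_stt = 255/838, Gamma_tss = 1656/419, Gamma_tst = 254/419, Gamma_ttt = -1041/838
X = (4/3, -1), Y = (11/12, -1/2) at the point

Answer: (nabla_X Y)^s = 88325/30168, (nabla_X Y)^t = 21367/5028


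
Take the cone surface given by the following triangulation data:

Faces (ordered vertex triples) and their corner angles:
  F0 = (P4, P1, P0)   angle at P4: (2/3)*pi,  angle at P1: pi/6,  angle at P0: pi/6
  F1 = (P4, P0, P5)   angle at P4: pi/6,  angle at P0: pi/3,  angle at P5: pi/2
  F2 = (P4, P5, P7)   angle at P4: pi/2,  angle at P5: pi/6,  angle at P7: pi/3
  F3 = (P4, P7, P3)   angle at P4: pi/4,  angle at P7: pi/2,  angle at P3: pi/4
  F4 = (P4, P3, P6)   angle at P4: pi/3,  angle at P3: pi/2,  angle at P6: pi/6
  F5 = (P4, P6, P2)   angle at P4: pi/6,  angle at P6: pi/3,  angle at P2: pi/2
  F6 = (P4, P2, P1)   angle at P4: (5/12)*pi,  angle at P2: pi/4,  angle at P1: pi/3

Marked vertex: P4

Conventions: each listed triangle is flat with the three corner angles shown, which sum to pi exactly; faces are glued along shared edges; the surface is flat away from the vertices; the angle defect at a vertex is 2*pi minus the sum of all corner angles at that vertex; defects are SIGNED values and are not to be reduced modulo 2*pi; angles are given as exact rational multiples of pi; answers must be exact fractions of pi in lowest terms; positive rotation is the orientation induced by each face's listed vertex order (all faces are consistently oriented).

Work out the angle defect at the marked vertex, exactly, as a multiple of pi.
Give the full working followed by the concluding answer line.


Sum of corner angles at P4: (5/2)*pi
defect = 2*pi - (5/2)*pi

Answer: defect(P4) = -pi/2
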